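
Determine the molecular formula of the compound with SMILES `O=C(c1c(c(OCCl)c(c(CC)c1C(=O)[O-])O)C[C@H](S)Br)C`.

C14H15BrClO5S-

Heavy atoms from the SMILES: 1 Br, 14 C, 1 Cl, 5 O, 1 S.
Implicit hydrogens by atom environment:
  6 × C (aromatic): no H
  3 × C: 2 H each → 6
  3 × O: no H
  2 × C: 3 H each → 6
  2 × C: no H
  1 × Br: no H
  1 × C: 1 H
  1 × Cl: no H
  1 × O: 1 H
  1 × O (charge -1): no H
  1 × S: 1 H
  Total hydrogens = 15.
Net charge -1.
Molecular formula: C14H15BrClO5S-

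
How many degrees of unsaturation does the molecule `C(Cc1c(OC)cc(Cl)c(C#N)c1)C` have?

6

Molecular formula from the SMILES: C11H12ClNO.
DoU = (2C + 2 + N − H − X)/2 = (2·11 + 2 + 1 − 12 − 1)/2 = 12/2 = 6.
(Structurally: 1 ring(s) + 5 π bond(s) = 6.)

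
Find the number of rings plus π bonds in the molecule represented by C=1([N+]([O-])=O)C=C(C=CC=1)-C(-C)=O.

Molecular formula from the SMILES: C8H7NO3.
DoU = (2C + 2 + N − H − X)/2 = (2·8 + 2 + 1 − 7 − 0)/2 = 12/2 = 6.
(Structurally: 1 ring(s) + 5 π bond(s) = 6.)

6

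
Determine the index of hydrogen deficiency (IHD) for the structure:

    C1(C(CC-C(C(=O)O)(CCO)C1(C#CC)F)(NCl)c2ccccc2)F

Molecular formula from the SMILES: C18H20ClF2NO3.
DoU = (2C + 2 + N − H − X)/2 = (2·18 + 2 + 1 − 20 − 3)/2 = 16/2 = 8.
(Structurally: 2 ring(s) + 6 π bond(s) = 8.)

8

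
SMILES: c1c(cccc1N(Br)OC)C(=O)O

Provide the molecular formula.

Heavy atoms from the SMILES: 1 Br, 8 C, 1 N, 3 O.
Implicit hydrogens by atom environment:
  4 × C (aromatic): 1 H each → 4
  2 × C (aromatic): no H
  2 × O: no H
  1 × Br: no H
  1 × C: 3 H
  1 × C: no H
  1 × N: no H
  1 × O: 1 H
  Total hydrogens = 8.
Molecular formula: C8H8BrNO3

C8H8BrNO3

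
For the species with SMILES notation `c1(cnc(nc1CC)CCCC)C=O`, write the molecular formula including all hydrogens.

C11H16N2O

Heavy atoms from the SMILES: 11 C, 2 N, 1 O.
Implicit hydrogens by atom environment:
  4 × C: 2 H each → 8
  3 × C (aromatic): no H
  2 × C: 3 H each → 6
  2 × N (aromatic): no H
  1 × C (aromatic): 1 H
  1 × C: 1 H
  1 × O: no H
  Total hydrogens = 16.
Molecular formula: C11H16N2O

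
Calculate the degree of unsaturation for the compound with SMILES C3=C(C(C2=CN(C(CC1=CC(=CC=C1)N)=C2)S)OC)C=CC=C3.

Molecular formula from the SMILES: C19H20N2OS.
DoU = (2C + 2 + N − H − X)/2 = (2·19 + 2 + 2 − 20 − 0)/2 = 22/2 = 11.
(Structurally: 3 ring(s) + 8 π bond(s) = 11.)

11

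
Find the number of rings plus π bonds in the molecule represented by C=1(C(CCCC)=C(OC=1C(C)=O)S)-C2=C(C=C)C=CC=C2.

9

Molecular formula from the SMILES: C18H20O2S.
DoU = (2C + 2 + N − H − X)/2 = (2·18 + 2 + 0 − 20 − 0)/2 = 18/2 = 9.
(Structurally: 2 ring(s) + 7 π bond(s) = 9.)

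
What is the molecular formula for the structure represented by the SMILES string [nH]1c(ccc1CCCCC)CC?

Heavy atoms from the SMILES: 11 C, 1 N.
Implicit hydrogens by atom environment:
  5 × C: 2 H each → 10
  2 × C: 3 H each → 6
  2 × C (aromatic): 1 H each → 2
  2 × C (aromatic): no H
  1 × N (aromatic): 1 H
  Total hydrogens = 19.
Molecular formula: C11H19N

C11H19N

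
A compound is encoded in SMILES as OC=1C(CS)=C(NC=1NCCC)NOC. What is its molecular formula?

Heavy atoms from the SMILES: 9 C, 3 N, 2 O, 1 S.
Implicit hydrogens by atom environment:
  4 × C (aromatic): no H
  3 × C: 2 H each → 6
  2 × C: 3 H each → 6
  2 × N: 1 H each → 2
  1 × N (aromatic): 1 H
  1 × O: 1 H
  1 × O: no H
  1 × S: 1 H
  Total hydrogens = 17.
Molecular formula: C9H17N3O2S

C9H17N3O2S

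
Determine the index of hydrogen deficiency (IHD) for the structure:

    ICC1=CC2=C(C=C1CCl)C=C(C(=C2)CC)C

Molecular formula from the SMILES: C15H16ClI.
DoU = (2C + 2 + N − H − X)/2 = (2·15 + 2 + 0 − 16 − 2)/2 = 14/2 = 7.
(Structurally: 2 ring(s) + 5 π bond(s) = 7.)

7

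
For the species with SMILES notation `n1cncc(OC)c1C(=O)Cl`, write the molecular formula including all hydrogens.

Heavy atoms from the SMILES: 6 C, 1 Cl, 2 N, 2 O.
Implicit hydrogens by atom environment:
  2 × C (aromatic): 1 H each → 2
  2 × C (aromatic): no H
  2 × N (aromatic): no H
  2 × O: no H
  1 × C: 3 H
  1 × C: no H
  1 × Cl: no H
  Total hydrogens = 5.
Molecular formula: C6H5ClN2O2

C6H5ClN2O2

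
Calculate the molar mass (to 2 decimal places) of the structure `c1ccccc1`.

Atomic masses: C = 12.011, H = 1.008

Molecular formula: C6H6.
M = 6×12.011 + 6×1.008 = 78.11 g/mol.

78.11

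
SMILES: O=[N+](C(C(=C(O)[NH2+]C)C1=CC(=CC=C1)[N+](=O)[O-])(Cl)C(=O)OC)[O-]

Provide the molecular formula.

Heavy atoms from the SMILES: 12 C, 1 Cl, 3 N, 7 O.
Implicit hydrogens by atom environment:
  4 × C (aromatic): 1 H each → 4
  4 × C: no H
  4 × O: no H
  2 × C: 3 H each → 6
  2 × C (aromatic): no H
  2 × N (charge +1): no H
  2 × O (charge -1): no H
  1 × Cl: no H
  1 × N (charge +1): 2 H
  1 × O: 1 H
  Total hydrogens = 13.
Net charge +1.
Molecular formula: C12H13ClN3O7+

C12H13ClN3O7+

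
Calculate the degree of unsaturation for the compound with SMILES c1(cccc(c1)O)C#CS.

6

Molecular formula from the SMILES: C8H6OS.
DoU = (2C + 2 + N − H − X)/2 = (2·8 + 2 + 0 − 6 − 0)/2 = 12/2 = 6.
(Structurally: 1 ring(s) + 5 π bond(s) = 6.)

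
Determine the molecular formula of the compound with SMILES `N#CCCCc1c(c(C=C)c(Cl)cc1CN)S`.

C13H15ClN2S

Heavy atoms from the SMILES: 13 C, 1 Cl, 2 N, 1 S.
Implicit hydrogens by atom environment:
  5 × C: 2 H each → 10
  5 × C (aromatic): no H
  1 × C (aromatic): 1 H
  1 × C: 1 H
  1 × C: no H
  1 × Cl: no H
  1 × N: 2 H
  1 × N: no H
  1 × S: 1 H
  Total hydrogens = 15.
Molecular formula: C13H15ClN2S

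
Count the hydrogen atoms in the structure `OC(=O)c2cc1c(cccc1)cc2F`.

Hydrogens are implicit in SMILES; fill each atom to its normal valence:
  6 × C (aromatic): 1 H each → 6
  4 × C (aromatic): no H
  1 × C: no H
  1 × F: no H
  1 × O: 1 H
  1 × O: no H
  Total hydrogens = 7.

7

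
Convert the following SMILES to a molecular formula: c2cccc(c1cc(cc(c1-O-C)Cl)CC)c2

Heavy atoms from the SMILES: 15 C, 1 Cl, 1 O.
Implicit hydrogens by atom environment:
  7 × C (aromatic): 1 H each → 7
  5 × C (aromatic): no H
  2 × C: 3 H each → 6
  1 × C: 2 H
  1 × Cl: no H
  1 × O: no H
  Total hydrogens = 15.
Molecular formula: C15H15ClO

C15H15ClO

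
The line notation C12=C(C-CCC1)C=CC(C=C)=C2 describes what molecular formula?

C12H14

Heavy atoms from the SMILES: 12 C.
Implicit hydrogens by atom environment:
  5 × C: 2 H each → 10
  3 × C (aromatic): 1 H each → 3
  3 × C (aromatic): no H
  1 × C: 1 H
  Total hydrogens = 14.
Molecular formula: C12H14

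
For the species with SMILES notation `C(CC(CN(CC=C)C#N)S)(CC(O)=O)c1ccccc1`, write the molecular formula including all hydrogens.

Heavy atoms from the SMILES: 16 C, 2 N, 2 O, 1 S.
Implicit hydrogens by atom environment:
  5 × C: 2 H each → 10
  5 × C (aromatic): 1 H each → 5
  3 × C: 1 H each → 3
  2 × C: no H
  2 × N: no H
  1 × C (aromatic): no H
  1 × O: 1 H
  1 × O: no H
  1 × S: 1 H
  Total hydrogens = 20.
Molecular formula: C16H20N2O2S

C16H20N2O2S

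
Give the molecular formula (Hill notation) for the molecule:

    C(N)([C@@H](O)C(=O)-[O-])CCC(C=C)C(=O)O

Heavy atoms from the SMILES: 9 C, 1 N, 5 O.
Implicit hydrogens by atom environment:
  4 × C: 1 H each → 4
  3 × C: 2 H each → 6
  2 × C: no H
  2 × O: 1 H each → 2
  2 × O: no H
  1 × N: 2 H
  1 × O (charge -1): no H
  Total hydrogens = 14.
Net charge -1.
Molecular formula: C9H14NO5-

C9H14NO5-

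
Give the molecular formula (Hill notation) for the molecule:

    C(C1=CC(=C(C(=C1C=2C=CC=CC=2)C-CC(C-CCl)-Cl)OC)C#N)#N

C20H18Cl2N2O

Heavy atoms from the SMILES: 20 C, 2 Cl, 2 N, 1 O.
Implicit hydrogens by atom environment:
  6 × C (aromatic): 1 H each → 6
  6 × C (aromatic): no H
  4 × C: 2 H each → 8
  2 × C: no H
  2 × Cl: no H
  2 × N: no H
  1 × C: 3 H
  1 × C: 1 H
  1 × O: no H
  Total hydrogens = 18.
Molecular formula: C20H18Cl2N2O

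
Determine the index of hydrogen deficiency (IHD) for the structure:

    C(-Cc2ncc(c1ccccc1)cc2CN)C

8

Molecular formula from the SMILES: C15H18N2.
DoU = (2C + 2 + N − H − X)/2 = (2·15 + 2 + 2 − 18 − 0)/2 = 16/2 = 8.
(Structurally: 2 ring(s) + 6 π bond(s) = 8.)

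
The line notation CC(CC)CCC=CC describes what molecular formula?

Heavy atoms from the SMILES: 9 C.
Implicit hydrogens by atom environment:
  3 × C: 3 H each → 9
  3 × C: 2 H each → 6
  3 × C: 1 H each → 3
  Total hydrogens = 18.
Molecular formula: C9H18

C9H18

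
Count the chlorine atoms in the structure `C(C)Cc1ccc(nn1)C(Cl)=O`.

The symbol for chlorine appears 1 time in the SMILES.

1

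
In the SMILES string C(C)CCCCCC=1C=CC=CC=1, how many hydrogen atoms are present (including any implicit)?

Hydrogens are implicit in SMILES; fill each atom to its normal valence:
  6 × C: 2 H each → 12
  5 × C (aromatic): 1 H each → 5
  1 × C: 3 H
  1 × C (aromatic): no H
  Total hydrogens = 20.

20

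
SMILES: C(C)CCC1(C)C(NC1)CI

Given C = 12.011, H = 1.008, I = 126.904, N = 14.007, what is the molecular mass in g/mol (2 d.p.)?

Molecular formula: C9H18IN.
M = 9×12.011 + 18×1.008 + 1×126.904 + 1×14.007 = 267.15 g/mol.

267.15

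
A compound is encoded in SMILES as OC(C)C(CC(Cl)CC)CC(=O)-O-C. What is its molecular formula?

C10H19ClO3

Heavy atoms from the SMILES: 10 C, 1 Cl, 3 O.
Implicit hydrogens by atom environment:
  3 × C: 3 H each → 9
  3 × C: 2 H each → 6
  3 × C: 1 H each → 3
  2 × O: no H
  1 × C: no H
  1 × Cl: no H
  1 × O: 1 H
  Total hydrogens = 19.
Molecular formula: C10H19ClO3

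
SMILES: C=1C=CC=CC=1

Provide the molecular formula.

Heavy atoms from the SMILES: 6 C.
Implicit hydrogens by atom environment:
  6 × C (aromatic): 1 H each → 6
  Total hydrogens = 6.
Molecular formula: C6H6

C6H6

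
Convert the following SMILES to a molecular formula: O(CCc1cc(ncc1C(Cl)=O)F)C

Heavy atoms from the SMILES: 9 C, 1 Cl, 1 F, 1 N, 2 O.
Implicit hydrogens by atom environment:
  3 × C (aromatic): no H
  2 × C: 2 H each → 4
  2 × C (aromatic): 1 H each → 2
  2 × O: no H
  1 × C: 3 H
  1 × C: no H
  1 × Cl: no H
  1 × F: no H
  1 × N (aromatic): no H
  Total hydrogens = 9.
Molecular formula: C9H9ClFNO2

C9H9ClFNO2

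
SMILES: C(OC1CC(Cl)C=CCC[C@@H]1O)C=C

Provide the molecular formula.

Heavy atoms from the SMILES: 11 C, 1 Cl, 2 O.
Implicit hydrogens by atom environment:
  6 × C: 1 H each → 6
  5 × C: 2 H each → 10
  1 × Cl: no H
  1 × O: 1 H
  1 × O: no H
  Total hydrogens = 17.
Molecular formula: C11H17ClO2

C11H17ClO2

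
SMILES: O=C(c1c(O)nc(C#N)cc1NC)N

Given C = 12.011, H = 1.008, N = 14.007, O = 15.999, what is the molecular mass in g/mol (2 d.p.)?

Molecular formula: C8H8N4O2.
M = 8×12.011 + 8×1.008 + 4×14.007 + 2×15.999 = 192.18 g/mol.

192.18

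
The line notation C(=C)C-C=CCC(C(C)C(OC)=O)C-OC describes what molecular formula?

C13H22O3

Heavy atoms from the SMILES: 13 C, 3 O.
Implicit hydrogens by atom environment:
  5 × C: 1 H each → 5
  4 × C: 2 H each → 8
  3 × C: 3 H each → 9
  3 × O: no H
  1 × C: no H
  Total hydrogens = 22.
Molecular formula: C13H22O3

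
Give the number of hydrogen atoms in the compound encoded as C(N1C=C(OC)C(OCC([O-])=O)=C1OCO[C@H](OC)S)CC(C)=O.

Hydrogens are implicit in SMILES; fill each atom to its normal valence:
  7 × O: no H
  4 × C: 2 H each → 8
  3 × C: 3 H each → 9
  3 × C (aromatic): no H
  2 × C: no H
  1 × C (aromatic): 1 H
  1 × C: 1 H
  1 × N (aromatic): no H
  1 × O (charge -1): no H
  1 × S: 1 H
  Total hydrogens = 20.

20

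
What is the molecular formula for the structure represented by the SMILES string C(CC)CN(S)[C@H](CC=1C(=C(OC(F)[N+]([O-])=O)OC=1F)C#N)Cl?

Heavy atoms from the SMILES: 12 C, 1 Cl, 2 F, 3 N, 4 O, 1 S.
Implicit hydrogens by atom environment:
  4 × C: 2 H each → 8
  4 × C (aromatic): no H
  2 × C: 1 H each → 2
  2 × F: no H
  2 × N: no H
  2 × O: no H
  1 × C: 3 H
  1 × C: no H
  1 × Cl: no H
  1 × N (charge +1): no H
  1 × O (aromatic): no H
  1 × O (charge -1): no H
  1 × S: 1 H
  Total hydrogens = 14.
Molecular formula: C12H14ClF2N3O4S

C12H14ClF2N3O4S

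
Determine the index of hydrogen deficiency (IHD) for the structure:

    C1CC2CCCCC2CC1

Molecular formula from the SMILES: C10H18.
DoU = (2C + 2 + N − H − X)/2 = (2·10 + 2 + 0 − 18 − 0)/2 = 4/2 = 2.
(Structurally: 2 ring(s) + 0 π bond(s) = 2.)

2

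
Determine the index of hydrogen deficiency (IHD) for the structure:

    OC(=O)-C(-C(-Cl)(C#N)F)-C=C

4

Molecular formula from the SMILES: C6H5ClFNO2.
DoU = (2C + 2 + N − H − X)/2 = (2·6 + 2 + 1 − 5 − 2)/2 = 8/2 = 4.
(Structurally: 0 ring(s) + 4 π bond(s) = 4.)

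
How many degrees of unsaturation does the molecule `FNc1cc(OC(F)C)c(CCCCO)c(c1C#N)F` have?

6

Molecular formula from the SMILES: C13H15F3N2O2.
DoU = (2C + 2 + N − H − X)/2 = (2·13 + 2 + 2 − 15 − 3)/2 = 12/2 = 6.
(Structurally: 1 ring(s) + 5 π bond(s) = 6.)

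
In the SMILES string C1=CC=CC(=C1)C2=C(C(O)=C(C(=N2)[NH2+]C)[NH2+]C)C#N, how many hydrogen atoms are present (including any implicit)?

16

Hydrogens are implicit in SMILES; fill each atom to its normal valence:
  6 × C (aromatic): no H
  5 × C (aromatic): 1 H each → 5
  2 × C: 3 H each → 6
  2 × N (charge +1): 2 H each → 4
  1 × C: no H
  1 × N (aromatic): no H
  1 × N: no H
  1 × O: 1 H
  Total hydrogens = 16.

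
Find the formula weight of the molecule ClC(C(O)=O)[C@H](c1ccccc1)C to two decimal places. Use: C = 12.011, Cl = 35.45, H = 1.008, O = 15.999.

Molecular formula: C10H11ClO2.
M = 10×12.011 + 1×35.45 + 11×1.008 + 2×15.999 = 198.65 g/mol.

198.65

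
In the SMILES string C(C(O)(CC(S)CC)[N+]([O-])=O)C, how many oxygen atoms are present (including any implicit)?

The symbol for oxygen appears 3 times in the SMILES.

3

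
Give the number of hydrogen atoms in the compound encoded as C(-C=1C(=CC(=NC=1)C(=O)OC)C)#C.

Hydrogens are implicit in SMILES; fill each atom to its normal valence:
  3 × C (aromatic): no H
  2 × C: 3 H each → 6
  2 × C (aromatic): 1 H each → 2
  2 × C: no H
  2 × O: no H
  1 × C: 1 H
  1 × N (aromatic): no H
  Total hydrogens = 9.

9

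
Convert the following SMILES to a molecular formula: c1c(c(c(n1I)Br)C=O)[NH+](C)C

C7H9BrIN2O+

Heavy atoms from the SMILES: 1 Br, 7 C, 1 I, 2 N, 1 O.
Implicit hydrogens by atom environment:
  3 × C (aromatic): no H
  2 × C: 3 H each → 6
  1 × Br: no H
  1 × C (aromatic): 1 H
  1 × C: 1 H
  1 × I: no H
  1 × N (charge +1): 1 H
  1 × N (aromatic): no H
  1 × O: no H
  Total hydrogens = 9.
Net charge +1.
Molecular formula: C7H9BrIN2O+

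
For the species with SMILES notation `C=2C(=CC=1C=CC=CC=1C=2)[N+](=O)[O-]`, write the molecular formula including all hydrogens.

Heavy atoms from the SMILES: 10 C, 1 N, 2 O.
Implicit hydrogens by atom environment:
  7 × C (aromatic): 1 H each → 7
  3 × C (aromatic): no H
  1 × N (charge +1): no H
  1 × O: no H
  1 × O (charge -1): no H
  Total hydrogens = 7.
Molecular formula: C10H7NO2

C10H7NO2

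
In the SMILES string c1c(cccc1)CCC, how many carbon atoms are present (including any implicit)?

9

The symbol for carbon appears 9 times in the SMILES. Lowercase c denotes aromatic carbon and counts toward C.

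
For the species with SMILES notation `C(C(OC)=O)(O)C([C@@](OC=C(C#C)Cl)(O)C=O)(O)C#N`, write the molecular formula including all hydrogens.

Heavy atoms from the SMILES: 11 C, 1 Cl, 1 N, 7 O.
Implicit hydrogens by atom environment:
  6 × C: no H
  4 × C: 1 H each → 4
  4 × O: no H
  3 × O: 1 H each → 3
  1 × C: 3 H
  1 × Cl: no H
  1 × N: no H
  Total hydrogens = 10.
Molecular formula: C11H10ClNO7

C11H10ClNO7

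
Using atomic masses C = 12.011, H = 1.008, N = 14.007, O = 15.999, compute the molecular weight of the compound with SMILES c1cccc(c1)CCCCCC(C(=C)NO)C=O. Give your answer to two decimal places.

247.34

Molecular formula: C15H21NO2.
M = 15×12.011 + 21×1.008 + 1×14.007 + 2×15.999 = 247.34 g/mol.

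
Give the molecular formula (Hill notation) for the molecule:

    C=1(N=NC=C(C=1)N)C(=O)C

C6H7N3O

Heavy atoms from the SMILES: 6 C, 3 N, 1 O.
Implicit hydrogens by atom environment:
  2 × C (aromatic): 1 H each → 2
  2 × C (aromatic): no H
  2 × N (aromatic): no H
  1 × C: 3 H
  1 × C: no H
  1 × N: 2 H
  1 × O: no H
  Total hydrogens = 7.
Molecular formula: C6H7N3O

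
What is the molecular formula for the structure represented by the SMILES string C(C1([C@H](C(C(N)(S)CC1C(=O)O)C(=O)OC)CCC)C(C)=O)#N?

Heavy atoms from the SMILES: 15 C, 2 N, 5 O, 1 S.
Implicit hydrogens by atom environment:
  6 × C: no H
  4 × O: no H
  3 × C: 3 H each → 9
  3 × C: 2 H each → 6
  3 × C: 1 H each → 3
  1 × N: 2 H
  1 × N: no H
  1 × O: 1 H
  1 × S: 1 H
  Total hydrogens = 22.
Molecular formula: C15H22N2O5S

C15H22N2O5S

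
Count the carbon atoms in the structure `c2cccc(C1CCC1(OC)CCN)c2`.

The symbol for carbon appears 13 times in the SMILES. Lowercase c denotes aromatic carbon and counts toward C.

13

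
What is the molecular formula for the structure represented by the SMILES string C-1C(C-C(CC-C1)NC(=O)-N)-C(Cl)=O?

Heavy atoms from the SMILES: 9 C, 1 Cl, 2 N, 2 O.
Implicit hydrogens by atom environment:
  5 × C: 2 H each → 10
  2 × C: 1 H each → 2
  2 × C: no H
  2 × O: no H
  1 × Cl: no H
  1 × N: 2 H
  1 × N: 1 H
  Total hydrogens = 15.
Molecular formula: C9H15ClN2O2

C9H15ClN2O2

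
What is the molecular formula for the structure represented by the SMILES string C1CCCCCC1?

C7H14

Heavy atoms from the SMILES: 7 C.
Implicit hydrogens by atom environment:
  7 × C: 2 H each → 14
  Total hydrogens = 14.
Molecular formula: C7H14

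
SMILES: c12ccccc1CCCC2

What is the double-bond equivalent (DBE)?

5

Molecular formula from the SMILES: C10H12.
DoU = (2C + 2 + N − H − X)/2 = (2·10 + 2 + 0 − 12 − 0)/2 = 10/2 = 5.
(Structurally: 2 ring(s) + 3 π bond(s) = 5.)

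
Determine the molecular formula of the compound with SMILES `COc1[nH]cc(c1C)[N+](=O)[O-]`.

Heavy atoms from the SMILES: 6 C, 2 N, 3 O.
Implicit hydrogens by atom environment:
  3 × C (aromatic): no H
  2 × C: 3 H each → 6
  2 × O: no H
  1 × C (aromatic): 1 H
  1 × N (aromatic): 1 H
  1 × N (charge +1): no H
  1 × O (charge -1): no H
  Total hydrogens = 8.
Molecular formula: C6H8N2O3

C6H8N2O3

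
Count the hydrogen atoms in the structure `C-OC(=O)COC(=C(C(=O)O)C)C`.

Hydrogens are implicit in SMILES; fill each atom to its normal valence:
  4 × C: no H
  4 × O: no H
  3 × C: 3 H each → 9
  1 × C: 2 H
  1 × O: 1 H
  Total hydrogens = 12.

12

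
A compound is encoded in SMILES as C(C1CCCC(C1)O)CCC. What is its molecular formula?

C10H20O

Heavy atoms from the SMILES: 10 C, 1 O.
Implicit hydrogens by atom environment:
  7 × C: 2 H each → 14
  2 × C: 1 H each → 2
  1 × C: 3 H
  1 × O: 1 H
  Total hydrogens = 20.
Molecular formula: C10H20O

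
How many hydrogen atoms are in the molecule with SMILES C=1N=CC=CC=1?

Hydrogens are implicit in SMILES; fill each atom to its normal valence:
  5 × C (aromatic): 1 H each → 5
  1 × N (aromatic): no H
  Total hydrogens = 5.

5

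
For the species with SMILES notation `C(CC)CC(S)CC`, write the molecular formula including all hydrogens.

C7H16S

Heavy atoms from the SMILES: 7 C, 1 S.
Implicit hydrogens by atom environment:
  4 × C: 2 H each → 8
  2 × C: 3 H each → 6
  1 × C: 1 H
  1 × S: 1 H
  Total hydrogens = 16.
Molecular formula: C7H16S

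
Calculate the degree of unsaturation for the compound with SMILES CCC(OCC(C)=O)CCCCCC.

1

Molecular formula from the SMILES: C12H24O2.
DoU = (2C + 2 + N − H − X)/2 = (2·12 + 2 + 0 − 24 − 0)/2 = 2/2 = 1.
(Structurally: 0 ring(s) + 1 π bond(s) = 1.)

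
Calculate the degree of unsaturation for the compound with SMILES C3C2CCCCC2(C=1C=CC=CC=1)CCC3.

6

Molecular formula from the SMILES: C16H22.
DoU = (2C + 2 + N − H − X)/2 = (2·16 + 2 + 0 − 22 − 0)/2 = 12/2 = 6.
(Structurally: 3 ring(s) + 3 π bond(s) = 6.)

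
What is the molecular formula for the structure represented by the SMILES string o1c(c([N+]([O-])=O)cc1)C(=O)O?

Heavy atoms from the SMILES: 5 C, 1 N, 5 O.
Implicit hydrogens by atom environment:
  2 × C (aromatic): 1 H each → 2
  2 × C (aromatic): no H
  2 × O: no H
  1 × C: no H
  1 × N (charge +1): no H
  1 × O: 1 H
  1 × O (aromatic): no H
  1 × O (charge -1): no H
  Total hydrogens = 3.
Molecular formula: C5H3NO5

C5H3NO5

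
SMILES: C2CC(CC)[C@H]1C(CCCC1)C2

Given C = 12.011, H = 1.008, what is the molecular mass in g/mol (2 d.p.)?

Molecular formula: C12H22.
M = 12×12.011 + 22×1.008 = 166.31 g/mol.

166.31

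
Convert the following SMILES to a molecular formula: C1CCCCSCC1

Heavy atoms from the SMILES: 7 C, 1 S.
Implicit hydrogens by atom environment:
  7 × C: 2 H each → 14
  1 × S: no H
  Total hydrogens = 14.
Molecular formula: C7H14S

C7H14S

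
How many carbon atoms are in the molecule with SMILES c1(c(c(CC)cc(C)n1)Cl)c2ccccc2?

The symbol for carbon appears 14 times in the SMILES. Lowercase c denotes aromatic carbon and counts toward C.

14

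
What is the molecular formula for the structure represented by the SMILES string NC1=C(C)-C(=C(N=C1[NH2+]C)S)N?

C7H13N4S+

Heavy atoms from the SMILES: 7 C, 4 N, 1 S.
Implicit hydrogens by atom environment:
  5 × C (aromatic): no H
  2 × C: 3 H each → 6
  2 × N: 2 H each → 4
  1 × N (charge +1): 2 H
  1 × N (aromatic): no H
  1 × S: 1 H
  Total hydrogens = 13.
Net charge +1.
Molecular formula: C7H13N4S+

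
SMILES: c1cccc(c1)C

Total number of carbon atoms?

The symbol for carbon appears 7 times in the SMILES. Lowercase c denotes aromatic carbon and counts toward C.

7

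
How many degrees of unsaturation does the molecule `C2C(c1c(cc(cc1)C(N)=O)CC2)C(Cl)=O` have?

7

Molecular formula from the SMILES: C12H12ClNO2.
DoU = (2C + 2 + N − H − X)/2 = (2·12 + 2 + 1 − 12 − 1)/2 = 14/2 = 7.
(Structurally: 2 ring(s) + 5 π bond(s) = 7.)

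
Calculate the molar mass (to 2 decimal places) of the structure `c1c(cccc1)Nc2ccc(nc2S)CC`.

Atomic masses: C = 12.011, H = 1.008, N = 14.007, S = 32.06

Molecular formula: C13H14N2S.
M = 13×12.011 + 14×1.008 + 2×14.007 + 1×32.06 = 230.33 g/mol.

230.33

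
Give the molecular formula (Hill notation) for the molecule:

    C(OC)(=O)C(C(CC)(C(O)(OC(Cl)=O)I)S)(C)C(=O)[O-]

C10H13ClIO7S-

Heavy atoms from the SMILES: 10 C, 1 Cl, 1 I, 7 O, 1 S.
Implicit hydrogens by atom environment:
  6 × C: no H
  5 × O: no H
  3 × C: 3 H each → 9
  1 × C: 2 H
  1 × Cl: no H
  1 × I: no H
  1 × O: 1 H
  1 × O (charge -1): no H
  1 × S: 1 H
  Total hydrogens = 13.
Net charge -1.
Molecular formula: C10H13ClIO7S-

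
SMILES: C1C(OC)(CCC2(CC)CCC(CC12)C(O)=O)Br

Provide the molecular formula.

Heavy atoms from the SMILES: 1 Br, 14 C, 3 O.
Implicit hydrogens by atom environment:
  7 × C: 2 H each → 14
  3 × C: no H
  2 × C: 3 H each → 6
  2 × C: 1 H each → 2
  2 × O: no H
  1 × Br: no H
  1 × O: 1 H
  Total hydrogens = 23.
Molecular formula: C14H23BrO3

C14H23BrO3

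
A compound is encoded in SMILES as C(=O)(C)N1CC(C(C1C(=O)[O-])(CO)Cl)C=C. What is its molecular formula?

C10H13ClNO4-

Heavy atoms from the SMILES: 10 C, 1 Cl, 1 N, 4 O.
Implicit hydrogens by atom environment:
  3 × C: 2 H each → 6
  3 × C: 1 H each → 3
  3 × C: no H
  2 × O: no H
  1 × C: 3 H
  1 × Cl: no H
  1 × N: no H
  1 × O: 1 H
  1 × O (charge -1): no H
  Total hydrogens = 13.
Net charge -1.
Molecular formula: C10H13ClNO4-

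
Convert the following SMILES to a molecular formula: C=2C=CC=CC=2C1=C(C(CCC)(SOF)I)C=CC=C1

C16H16FIOS

Heavy atoms from the SMILES: 16 C, 1 F, 1 I, 1 O, 1 S.
Implicit hydrogens by atom environment:
  9 × C (aromatic): 1 H each → 9
  3 × C (aromatic): no H
  2 × C: 2 H each → 4
  1 × C: 3 H
  1 × C: no H
  1 × F: no H
  1 × I: no H
  1 × O: no H
  1 × S: no H
  Total hydrogens = 16.
Molecular formula: C16H16FIOS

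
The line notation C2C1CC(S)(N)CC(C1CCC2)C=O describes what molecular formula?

C11H19NOS

Heavy atoms from the SMILES: 11 C, 1 N, 1 O, 1 S.
Implicit hydrogens by atom environment:
  6 × C: 2 H each → 12
  4 × C: 1 H each → 4
  1 × C: no H
  1 × N: 2 H
  1 × O: no H
  1 × S: 1 H
  Total hydrogens = 19.
Molecular formula: C11H19NOS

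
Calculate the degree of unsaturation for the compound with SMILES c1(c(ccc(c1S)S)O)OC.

4

Molecular formula from the SMILES: C7H8O2S2.
DoU = (2C + 2 + N − H − X)/2 = (2·7 + 2 + 0 − 8 − 0)/2 = 8/2 = 4.
(Structurally: 1 ring(s) + 3 π bond(s) = 4.)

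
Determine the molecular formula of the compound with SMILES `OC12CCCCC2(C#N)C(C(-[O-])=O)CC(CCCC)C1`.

C16H24NO3-

Heavy atoms from the SMILES: 16 C, 1 N, 3 O.
Implicit hydrogens by atom environment:
  9 × C: 2 H each → 18
  4 × C: no H
  2 × C: 1 H each → 2
  1 × C: 3 H
  1 × N: no H
  1 × O: 1 H
  1 × O: no H
  1 × O (charge -1): no H
  Total hydrogens = 24.
Net charge -1.
Molecular formula: C16H24NO3-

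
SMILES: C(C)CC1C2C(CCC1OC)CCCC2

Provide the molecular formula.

Heavy atoms from the SMILES: 14 C, 1 O.
Implicit hydrogens by atom environment:
  8 × C: 2 H each → 16
  4 × C: 1 H each → 4
  2 × C: 3 H each → 6
  1 × O: no H
  Total hydrogens = 26.
Molecular formula: C14H26O

C14H26O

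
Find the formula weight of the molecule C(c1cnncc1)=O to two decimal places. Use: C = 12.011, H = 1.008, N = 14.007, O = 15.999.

108.10

Molecular formula: C5H4N2O.
M = 5×12.011 + 4×1.008 + 2×14.007 + 1×15.999 = 108.10 g/mol.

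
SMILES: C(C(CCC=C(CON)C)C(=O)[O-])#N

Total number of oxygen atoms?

3

The symbol for oxygen appears 3 times in the SMILES.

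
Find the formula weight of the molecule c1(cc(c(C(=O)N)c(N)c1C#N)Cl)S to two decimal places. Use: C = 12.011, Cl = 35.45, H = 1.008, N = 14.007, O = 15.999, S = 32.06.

Molecular formula: C8H6ClN3OS.
M = 8×12.011 + 1×35.45 + 6×1.008 + 3×14.007 + 1×15.999 + 1×32.06 = 227.67 g/mol.

227.67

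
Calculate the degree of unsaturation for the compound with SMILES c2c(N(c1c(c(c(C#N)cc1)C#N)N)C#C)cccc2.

Molecular formula from the SMILES: C16H10N4.
DoU = (2C + 2 + N − H − X)/2 = (2·16 + 2 + 4 − 10 − 0)/2 = 28/2 = 14.
(Structurally: 2 ring(s) + 12 π bond(s) = 14.)

14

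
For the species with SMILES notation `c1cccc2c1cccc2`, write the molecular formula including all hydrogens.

Heavy atoms from the SMILES: 10 C.
Implicit hydrogens by atom environment:
  8 × C (aromatic): 1 H each → 8
  2 × C (aromatic): no H
  Total hydrogens = 8.
Molecular formula: C10H8

C10H8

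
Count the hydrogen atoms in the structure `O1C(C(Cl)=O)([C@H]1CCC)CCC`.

Hydrogens are implicit in SMILES; fill each atom to its normal valence:
  4 × C: 2 H each → 8
  2 × C: 3 H each → 6
  2 × C: no H
  2 × O: no H
  1 × C: 1 H
  1 × Cl: no H
  Total hydrogens = 15.

15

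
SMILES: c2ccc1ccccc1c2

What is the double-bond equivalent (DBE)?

Molecular formula from the SMILES: C10H8.
DoU = (2C + 2 + N − H − X)/2 = (2·10 + 2 + 0 − 8 − 0)/2 = 14/2 = 7.
(Structurally: 2 ring(s) + 5 π bond(s) = 7.)

7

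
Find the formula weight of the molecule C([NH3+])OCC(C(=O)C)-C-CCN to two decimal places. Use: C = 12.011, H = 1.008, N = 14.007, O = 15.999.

175.25

Molecular formula: C8H19N2O2+.
M = 8×12.011 + 19×1.008 + 2×14.007 + 2×15.999 = 175.25 g/mol.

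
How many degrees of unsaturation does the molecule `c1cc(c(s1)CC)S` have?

Molecular formula from the SMILES: C6H8S2.
DoU = (2C + 2 + N − H − X)/2 = (2·6 + 2 + 0 − 8 − 0)/2 = 6/2 = 3.
(Structurally: 1 ring(s) + 2 π bond(s) = 3.)

3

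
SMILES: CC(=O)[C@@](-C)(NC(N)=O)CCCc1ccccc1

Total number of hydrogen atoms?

Hydrogens are implicit in SMILES; fill each atom to its normal valence:
  5 × C (aromatic): 1 H each → 5
  3 × C: 2 H each → 6
  3 × C: no H
  2 × C: 3 H each → 6
  2 × O: no H
  1 × C (aromatic): no H
  1 × N: 2 H
  1 × N: 1 H
  Total hydrogens = 20.

20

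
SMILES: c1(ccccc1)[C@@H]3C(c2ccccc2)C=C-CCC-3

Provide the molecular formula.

C19H20

Heavy atoms from the SMILES: 19 C.
Implicit hydrogens by atom environment:
  10 × C (aromatic): 1 H each → 10
  4 × C: 1 H each → 4
  3 × C: 2 H each → 6
  2 × C (aromatic): no H
  Total hydrogens = 20.
Molecular formula: C19H20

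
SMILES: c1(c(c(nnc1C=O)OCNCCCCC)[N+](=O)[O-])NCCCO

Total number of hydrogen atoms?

23

Hydrogens are implicit in SMILES; fill each atom to its normal valence:
  8 × C: 2 H each → 16
  4 × C (aromatic): no H
  3 × O: no H
  2 × N: 1 H each → 2
  2 × N (aromatic): no H
  1 × C: 3 H
  1 × C: 1 H
  1 × N (charge +1): no H
  1 × O: 1 H
  1 × O (charge -1): no H
  Total hydrogens = 23.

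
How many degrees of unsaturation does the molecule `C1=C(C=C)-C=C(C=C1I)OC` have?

5

Molecular formula from the SMILES: C9H9IO.
DoU = (2C + 2 + N − H − X)/2 = (2·9 + 2 + 0 − 9 − 1)/2 = 10/2 = 5.
(Structurally: 1 ring(s) + 4 π bond(s) = 5.)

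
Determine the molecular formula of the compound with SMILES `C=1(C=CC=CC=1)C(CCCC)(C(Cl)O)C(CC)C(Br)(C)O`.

Heavy atoms from the SMILES: 1 Br, 17 C, 1 Cl, 2 O.
Implicit hydrogens by atom environment:
  5 × C (aromatic): 1 H each → 5
  4 × C: 2 H each → 8
  3 × C: 3 H each → 9
  2 × C: 1 H each → 2
  2 × C: no H
  2 × O: 1 H each → 2
  1 × Br: no H
  1 × C (aromatic): no H
  1 × Cl: no H
  Total hydrogens = 26.
Molecular formula: C17H26BrClO2

C17H26BrClO2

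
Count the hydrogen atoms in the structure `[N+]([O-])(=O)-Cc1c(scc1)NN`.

7

Hydrogens are implicit in SMILES; fill each atom to its normal valence:
  2 × C (aromatic): 1 H each → 2
  2 × C (aromatic): no H
  1 × C: 2 H
  1 × N: 2 H
  1 × N: 1 H
  1 × N (charge +1): no H
  1 × O: no H
  1 × O (charge -1): no H
  1 × S (aromatic): no H
  Total hydrogens = 7.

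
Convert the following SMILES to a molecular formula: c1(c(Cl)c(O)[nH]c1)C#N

C5H3ClN2O

Heavy atoms from the SMILES: 5 C, 1 Cl, 2 N, 1 O.
Implicit hydrogens by atom environment:
  3 × C (aromatic): no H
  1 × C (aromatic): 1 H
  1 × C: no H
  1 × Cl: no H
  1 × N (aromatic): 1 H
  1 × N: no H
  1 × O: 1 H
  Total hydrogens = 3.
Molecular formula: C5H3ClN2O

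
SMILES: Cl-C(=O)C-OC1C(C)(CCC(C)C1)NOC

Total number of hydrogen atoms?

20

Hydrogens are implicit in SMILES; fill each atom to its normal valence:
  4 × C: 2 H each → 8
  3 × C: 3 H each → 9
  3 × O: no H
  2 × C: 1 H each → 2
  2 × C: no H
  1 × Cl: no H
  1 × N: 1 H
  Total hydrogens = 20.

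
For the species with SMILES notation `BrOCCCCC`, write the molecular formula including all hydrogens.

Heavy atoms from the SMILES: 1 Br, 5 C, 1 O.
Implicit hydrogens by atom environment:
  4 × C: 2 H each → 8
  1 × Br: no H
  1 × C: 3 H
  1 × O: no H
  Total hydrogens = 11.
Molecular formula: C5H11BrO

C5H11BrO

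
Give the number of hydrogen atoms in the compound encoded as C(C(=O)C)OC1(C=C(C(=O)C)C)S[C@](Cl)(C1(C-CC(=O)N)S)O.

20

Hydrogens are implicit in SMILES; fill each atom to its normal valence:
  7 × C: no H
  4 × O: no H
  3 × C: 3 H each → 9
  3 × C: 2 H each → 6
  1 × C: 1 H
  1 × Cl: no H
  1 × N: 2 H
  1 × O: 1 H
  1 × S: 1 H
  1 × S: no H
  Total hydrogens = 20.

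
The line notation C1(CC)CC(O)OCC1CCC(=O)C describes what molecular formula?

Heavy atoms from the SMILES: 11 C, 3 O.
Implicit hydrogens by atom environment:
  5 × C: 2 H each → 10
  3 × C: 1 H each → 3
  2 × C: 3 H each → 6
  2 × O: no H
  1 × C: no H
  1 × O: 1 H
  Total hydrogens = 20.
Molecular formula: C11H20O3

C11H20O3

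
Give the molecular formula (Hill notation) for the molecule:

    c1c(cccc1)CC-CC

Heavy atoms from the SMILES: 10 C.
Implicit hydrogens by atom environment:
  5 × C (aromatic): 1 H each → 5
  3 × C: 2 H each → 6
  1 × C: 3 H
  1 × C (aromatic): no H
  Total hydrogens = 14.
Molecular formula: C10H14

C10H14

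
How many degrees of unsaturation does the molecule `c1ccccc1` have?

4

Molecular formula from the SMILES: C6H6.
DoU = (2C + 2 + N − H − X)/2 = (2·6 + 2 + 0 − 6 − 0)/2 = 8/2 = 4.
(Structurally: 1 ring(s) + 3 π bond(s) = 4.)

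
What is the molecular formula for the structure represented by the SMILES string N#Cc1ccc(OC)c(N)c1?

C8H8N2O

Heavy atoms from the SMILES: 8 C, 2 N, 1 O.
Implicit hydrogens by atom environment:
  3 × C (aromatic): 1 H each → 3
  3 × C (aromatic): no H
  1 × C: 3 H
  1 × C: no H
  1 × N: 2 H
  1 × N: no H
  1 × O: no H
  Total hydrogens = 8.
Molecular formula: C8H8N2O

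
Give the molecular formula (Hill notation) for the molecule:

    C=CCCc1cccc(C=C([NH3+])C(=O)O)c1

C13H16NO2+

Heavy atoms from the SMILES: 13 C, 1 N, 2 O.
Implicit hydrogens by atom environment:
  4 × C (aromatic): 1 H each → 4
  3 × C: 2 H each → 6
  2 × C: 1 H each → 2
  2 × C (aromatic): no H
  2 × C: no H
  1 × N (charge +1): 3 H
  1 × O: 1 H
  1 × O: no H
  Total hydrogens = 16.
Net charge +1.
Molecular formula: C13H16NO2+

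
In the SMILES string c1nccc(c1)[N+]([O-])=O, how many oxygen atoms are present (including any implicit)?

2

The symbol for oxygen appears 2 times in the SMILES.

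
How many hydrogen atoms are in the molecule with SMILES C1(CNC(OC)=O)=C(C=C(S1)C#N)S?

Hydrogens are implicit in SMILES; fill each atom to its normal valence:
  3 × C (aromatic): no H
  2 × C: no H
  2 × O: no H
  1 × C: 3 H
  1 × C: 2 H
  1 × C (aromatic): 1 H
  1 × N: 1 H
  1 × N: no H
  1 × S: 1 H
  1 × S (aromatic): no H
  Total hydrogens = 8.

8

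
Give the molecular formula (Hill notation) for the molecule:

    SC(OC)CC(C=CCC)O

C8H16O2S

Heavy atoms from the SMILES: 8 C, 2 O, 1 S.
Implicit hydrogens by atom environment:
  4 × C: 1 H each → 4
  2 × C: 3 H each → 6
  2 × C: 2 H each → 4
  1 × O: 1 H
  1 × O: no H
  1 × S: 1 H
  Total hydrogens = 16.
Molecular formula: C8H16O2S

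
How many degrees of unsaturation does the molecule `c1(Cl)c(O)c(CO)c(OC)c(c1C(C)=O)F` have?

Molecular formula from the SMILES: C10H10ClFO4.
DoU = (2C + 2 + N − H − X)/2 = (2·10 + 2 + 0 − 10 − 2)/2 = 10/2 = 5.
(Structurally: 1 ring(s) + 4 π bond(s) = 5.)

5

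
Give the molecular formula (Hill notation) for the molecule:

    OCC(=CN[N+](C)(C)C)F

C6H14FN2O+

Heavy atoms from the SMILES: 6 C, 1 F, 2 N, 1 O.
Implicit hydrogens by atom environment:
  3 × C: 3 H each → 9
  1 × C: 2 H
  1 × C: 1 H
  1 × C: no H
  1 × F: no H
  1 × N: 1 H
  1 × N (charge +1): no H
  1 × O: 1 H
  Total hydrogens = 14.
Net charge +1.
Molecular formula: C6H14FN2O+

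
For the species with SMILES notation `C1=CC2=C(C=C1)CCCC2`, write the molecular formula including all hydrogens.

C10H12

Heavy atoms from the SMILES: 10 C.
Implicit hydrogens by atom environment:
  4 × C: 2 H each → 8
  4 × C (aromatic): 1 H each → 4
  2 × C (aromatic): no H
  Total hydrogens = 12.
Molecular formula: C10H12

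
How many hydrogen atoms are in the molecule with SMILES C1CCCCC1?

Hydrogens are implicit in SMILES; fill each atom to its normal valence:
  6 × C: 2 H each → 12
  Total hydrogens = 12.

12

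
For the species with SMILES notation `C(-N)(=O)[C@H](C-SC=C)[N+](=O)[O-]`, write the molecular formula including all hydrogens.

Heavy atoms from the SMILES: 5 C, 2 N, 3 O, 1 S.
Implicit hydrogens by atom environment:
  2 × C: 2 H each → 4
  2 × C: 1 H each → 2
  2 × O: no H
  1 × C: no H
  1 × N: 2 H
  1 × N (charge +1): no H
  1 × O (charge -1): no H
  1 × S: no H
  Total hydrogens = 8.
Molecular formula: C5H8N2O3S

C5H8N2O3S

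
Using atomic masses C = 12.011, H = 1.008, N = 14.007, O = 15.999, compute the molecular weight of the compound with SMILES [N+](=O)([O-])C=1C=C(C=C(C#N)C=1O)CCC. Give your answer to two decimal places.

206.20

Molecular formula: C10H10N2O3.
M = 10×12.011 + 10×1.008 + 2×14.007 + 3×15.999 = 206.20 g/mol.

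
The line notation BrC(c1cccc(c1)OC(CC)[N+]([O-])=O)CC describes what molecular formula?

Heavy atoms from the SMILES: 1 Br, 12 C, 1 N, 3 O.
Implicit hydrogens by atom environment:
  4 × C (aromatic): 1 H each → 4
  2 × C: 3 H each → 6
  2 × C: 2 H each → 4
  2 × C: 1 H each → 2
  2 × C (aromatic): no H
  2 × O: no H
  1 × Br: no H
  1 × N (charge +1): no H
  1 × O (charge -1): no H
  Total hydrogens = 16.
Molecular formula: C12H16BrNO3

C12H16BrNO3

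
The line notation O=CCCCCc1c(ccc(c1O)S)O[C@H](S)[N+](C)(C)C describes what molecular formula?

Heavy atoms from the SMILES: 15 C, 1 N, 3 O, 2 S.
Implicit hydrogens by atom environment:
  4 × C: 2 H each → 8
  4 × C (aromatic): no H
  3 × C: 3 H each → 9
  2 × C (aromatic): 1 H each → 2
  2 × C: 1 H each → 2
  2 × O: no H
  2 × S: 1 H each → 2
  1 × N (charge +1): no H
  1 × O: 1 H
  Total hydrogens = 24.
Net charge +1.
Molecular formula: C15H24NO3S2+

C15H24NO3S2+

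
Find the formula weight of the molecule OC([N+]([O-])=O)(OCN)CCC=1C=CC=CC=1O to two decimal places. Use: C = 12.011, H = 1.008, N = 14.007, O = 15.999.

Molecular formula: C10H14N2O5.
M = 10×12.011 + 14×1.008 + 2×14.007 + 5×15.999 = 242.23 g/mol.

242.23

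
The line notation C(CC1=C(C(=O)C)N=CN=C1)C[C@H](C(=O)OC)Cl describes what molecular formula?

Heavy atoms from the SMILES: 12 C, 1 Cl, 2 N, 3 O.
Implicit hydrogens by atom environment:
  3 × C: 2 H each → 6
  3 × O: no H
  2 × C: 3 H each → 6
  2 × C (aromatic): 1 H each → 2
  2 × C (aromatic): no H
  2 × C: no H
  2 × N (aromatic): no H
  1 × C: 1 H
  1 × Cl: no H
  Total hydrogens = 15.
Molecular formula: C12H15ClN2O3

C12H15ClN2O3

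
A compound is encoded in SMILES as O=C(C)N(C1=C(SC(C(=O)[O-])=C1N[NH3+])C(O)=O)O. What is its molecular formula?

Heavy atoms from the SMILES: 8 C, 3 N, 6 O, 1 S.
Implicit hydrogens by atom environment:
  4 × C (aromatic): no H
  3 × C: no H
  3 × O: no H
  2 × O: 1 H each → 2
  1 × C: 3 H
  1 × N (charge +1): 3 H
  1 × N: 1 H
  1 × N: no H
  1 × O (charge -1): no H
  1 × S (aromatic): no H
  Total hydrogens = 9.
Molecular formula: C8H9N3O6S

C8H9N3O6S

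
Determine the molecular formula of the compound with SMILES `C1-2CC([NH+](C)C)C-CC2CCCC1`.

C12H24N+

Heavy atoms from the SMILES: 12 C, 1 N.
Implicit hydrogens by atom environment:
  7 × C: 2 H each → 14
  3 × C: 1 H each → 3
  2 × C: 3 H each → 6
  1 × N (charge +1): 1 H
  Total hydrogens = 24.
Net charge +1.
Molecular formula: C12H24N+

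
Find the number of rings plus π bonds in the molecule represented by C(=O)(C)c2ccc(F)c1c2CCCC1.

6

Molecular formula from the SMILES: C12H13FO.
DoU = (2C + 2 + N − H − X)/2 = (2·12 + 2 + 0 − 13 − 1)/2 = 12/2 = 6.
(Structurally: 2 ring(s) + 4 π bond(s) = 6.)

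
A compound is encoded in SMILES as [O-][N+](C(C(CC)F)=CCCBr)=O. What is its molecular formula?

C7H11BrFNO2

Heavy atoms from the SMILES: 1 Br, 7 C, 1 F, 1 N, 2 O.
Implicit hydrogens by atom environment:
  3 × C: 2 H each → 6
  2 × C: 1 H each → 2
  1 × Br: no H
  1 × C: 3 H
  1 × C: no H
  1 × F: no H
  1 × N (charge +1): no H
  1 × O: no H
  1 × O (charge -1): no H
  Total hydrogens = 11.
Molecular formula: C7H11BrFNO2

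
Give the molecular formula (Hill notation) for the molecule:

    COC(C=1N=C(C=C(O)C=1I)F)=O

Heavy atoms from the SMILES: 7 C, 1 F, 1 I, 1 N, 3 O.
Implicit hydrogens by atom environment:
  4 × C (aromatic): no H
  2 × O: no H
  1 × C: 3 H
  1 × C (aromatic): 1 H
  1 × C: no H
  1 × F: no H
  1 × I: no H
  1 × N (aromatic): no H
  1 × O: 1 H
  Total hydrogens = 5.
Molecular formula: C7H5FINO3

C7H5FINO3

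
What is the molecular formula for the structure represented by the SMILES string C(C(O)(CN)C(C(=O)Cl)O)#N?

Heavy atoms from the SMILES: 5 C, 1 Cl, 2 N, 3 O.
Implicit hydrogens by atom environment:
  3 × C: no H
  2 × O: 1 H each → 2
  1 × C: 2 H
  1 × C: 1 H
  1 × Cl: no H
  1 × N: 2 H
  1 × N: no H
  1 × O: no H
  Total hydrogens = 7.
Molecular formula: C5H7ClN2O3

C5H7ClN2O3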